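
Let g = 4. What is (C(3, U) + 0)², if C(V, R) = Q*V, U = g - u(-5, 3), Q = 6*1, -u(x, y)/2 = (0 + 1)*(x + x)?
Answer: 324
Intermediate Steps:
u(x, y) = -4*x (u(x, y) = -2*(0 + 1)*(x + x) = -2*2*x = -4*x)
Q = 6
U = -16 (U = 4 - (-4)*(-5) = 4 - 1*20 = 4 - 20 = -16)
C(V, R) = 6*V
(C(3, U) + 0)² = (6*3 + 0)² = (18 + 0)² = 18² = 324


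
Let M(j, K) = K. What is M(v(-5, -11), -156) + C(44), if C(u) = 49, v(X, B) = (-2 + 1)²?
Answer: -107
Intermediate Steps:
v(X, B) = 1 (v(X, B) = (-1)² = 1)
M(v(-5, -11), -156) + C(44) = -156 + 49 = -107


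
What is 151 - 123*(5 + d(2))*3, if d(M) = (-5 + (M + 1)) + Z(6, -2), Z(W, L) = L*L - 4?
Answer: -956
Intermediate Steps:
Z(W, L) = -4 + L² (Z(W, L) = L² - 4 = -4 + L²)
d(M) = -4 + M (d(M) = (-5 + (M + 1)) + (-4 + (-2)²) = (-5 + (1 + M)) + (-4 + 4) = (-4 + M) + 0 = -4 + M)
151 - 123*(5 + d(2))*3 = 151 - 123*(5 + (-4 + 2))*3 = 151 - 123*(5 - 2)*3 = 151 - 369*3 = 151 - 123*9 = 151 - 1107 = -956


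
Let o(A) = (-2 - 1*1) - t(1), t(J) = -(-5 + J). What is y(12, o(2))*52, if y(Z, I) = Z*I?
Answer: -4368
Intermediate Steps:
t(J) = 5 - J
o(A) = -7 (o(A) = (-2 - 1*1) - (5 - 1*1) = (-2 - 1) - (5 - 1) = -3 - 1*4 = -3 - 4 = -7)
y(Z, I) = I*Z
y(12, o(2))*52 = -7*12*52 = -84*52 = -4368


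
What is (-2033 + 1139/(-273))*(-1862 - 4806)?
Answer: 3708394864/273 ≈ 1.3584e+7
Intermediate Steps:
(-2033 + 1139/(-273))*(-1862 - 4806) = (-2033 + 1139*(-1/273))*(-6668) = (-2033 - 1139/273)*(-6668) = -556148/273*(-6668) = 3708394864/273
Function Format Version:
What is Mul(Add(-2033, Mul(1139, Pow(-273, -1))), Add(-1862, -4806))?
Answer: Rational(3708394864, 273) ≈ 1.3584e+7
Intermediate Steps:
Mul(Add(-2033, Mul(1139, Pow(-273, -1))), Add(-1862, -4806)) = Mul(Add(-2033, Mul(1139, Rational(-1, 273))), -6668) = Mul(Add(-2033, Rational(-1139, 273)), -6668) = Mul(Rational(-556148, 273), -6668) = Rational(3708394864, 273)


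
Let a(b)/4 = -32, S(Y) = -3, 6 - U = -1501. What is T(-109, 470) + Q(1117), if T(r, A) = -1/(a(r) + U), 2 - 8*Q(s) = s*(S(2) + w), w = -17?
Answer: 15404805/5516 ≈ 2792.8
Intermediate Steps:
U = 1507 (U = 6 - 1*(-1501) = 6 + 1501 = 1507)
a(b) = -128 (a(b) = 4*(-32) = -128)
Q(s) = ¼ + 5*s/2 (Q(s) = ¼ - s*(-3 - 17)/8 = ¼ - s*(-20)/8 = ¼ - (-5)*s/2 = ¼ + 5*s/2)
T(r, A) = -1/1379 (T(r, A) = -1/(-128 + 1507) = -1/1379)
T(-109, 470) + Q(1117) = -1/1379 + (¼ + (5/2)*1117) = -1/1379 + (¼ + 5585/2) = -1/1379 + 11171/4 = 15404805/5516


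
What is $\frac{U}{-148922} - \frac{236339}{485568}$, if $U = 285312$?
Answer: $- \frac{86867226887}{36155878848} \approx -2.4026$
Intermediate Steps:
$\frac{U}{-148922} - \frac{236339}{485568} = \frac{285312}{-148922} - \frac{236339}{485568} = 285312 \left(- \frac{1}{148922}\right) - \frac{236339}{485568} = - \frac{142656}{74461} - \frac{236339}{485568} = - \frac{86867226887}{36155878848}$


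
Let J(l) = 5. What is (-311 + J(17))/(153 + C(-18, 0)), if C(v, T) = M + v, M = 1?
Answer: -9/4 ≈ -2.2500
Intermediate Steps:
C(v, T) = 1 + v
(-311 + J(17))/(153 + C(-18, 0)) = (-311 + 5)/(153 + (1 - 18)) = -306/(153 - 17) = -306/136 = -306*1/136 = -9/4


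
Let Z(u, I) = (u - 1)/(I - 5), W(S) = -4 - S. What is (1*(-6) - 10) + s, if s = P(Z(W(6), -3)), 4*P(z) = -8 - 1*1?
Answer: -73/4 ≈ -18.250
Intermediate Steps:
Z(u, I) = (-1 + u)/(-5 + I)
P(z) = -9/4 (P(z) = (-8 - 1*1)/4 = (-8 - 1)/4 = (¼)*(-9) = -9/4)
s = -9/4 ≈ -2.2500
(1*(-6) - 10) + s = (1*(-6) - 10) - 9/4 = (-6 - 10) - 9/4 = -16 - 9/4 = -73/4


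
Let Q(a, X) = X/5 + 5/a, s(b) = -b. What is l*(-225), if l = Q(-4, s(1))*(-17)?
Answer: -22185/4 ≈ -5546.3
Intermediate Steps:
Q(a, X) = 5/a + X/5 (Q(a, X) = X*(⅕) + 5/a = X/5 + 5/a = 5/a + X/5)
l = 493/20 (l = (5/(-4) + (-1*1)/5)*(-17) = (5*(-¼) + (⅕)*(-1))*(-17) = (-5/4 - ⅕)*(-17) = -29/20*(-17) = 493/20 ≈ 24.650)
l*(-225) = (493/20)*(-225) = -22185/4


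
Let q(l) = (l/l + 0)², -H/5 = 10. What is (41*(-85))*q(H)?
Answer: -3485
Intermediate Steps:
H = -50 (H = -5*10 = -50)
q(l) = 1 (q(l) = (1 + 0)² = 1² = 1)
(41*(-85))*q(H) = (41*(-85))*1 = -3485*1 = -3485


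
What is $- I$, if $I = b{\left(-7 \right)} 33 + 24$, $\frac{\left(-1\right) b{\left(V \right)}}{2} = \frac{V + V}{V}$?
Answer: $108$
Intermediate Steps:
$b{\left(V \right)} = -4$ ($b{\left(V \right)} = - 2 \frac{V + V}{V} = - 2 \frac{2 V}{V} = \left(-2\right) 2 = -4$)
$I = -108$ ($I = \left(-4\right) 33 + 24 = -132 + 24 = -108$)
$- I = \left(-1\right) \left(-108\right) = 108$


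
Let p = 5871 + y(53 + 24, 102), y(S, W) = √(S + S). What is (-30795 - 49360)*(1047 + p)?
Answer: -554512290 - 80155*√154 ≈ -5.5551e+8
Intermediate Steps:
y(S, W) = √2*√S (y(S, W) = √(2*S) = √2*√S)
p = 5871 + √154 (p = 5871 + √2*√(53 + 24) = 5871 + √2*√77 = 5871 + √154 ≈ 5883.4)
(-30795 - 49360)*(1047 + p) = (-30795 - 49360)*(1047 + (5871 + √154)) = -80155*(6918 + √154) = -554512290 - 80155*√154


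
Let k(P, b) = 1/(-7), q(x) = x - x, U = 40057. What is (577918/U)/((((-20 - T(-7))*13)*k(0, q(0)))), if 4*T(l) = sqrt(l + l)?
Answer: 647268160/1670016387 - 8090852*I*sqrt(14)/1670016387 ≈ 0.38758 - 0.018127*I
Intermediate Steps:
q(x) = 0
T(l) = sqrt(2)*sqrt(l)/4 (T(l) = sqrt(l + l)/4 = sqrt(2*l)/4 = (sqrt(2)*sqrt(l))/4 = sqrt(2)*sqrt(l)/4)
k(P, b) = -1/7
(577918/U)/((((-20 - T(-7))*13)*k(0, q(0)))) = (577918/40057)/((((-20 - sqrt(2)*sqrt(-7)/4)*13)*(-1/7))) = (577918*(1/40057))/((((-20 - sqrt(2)*I*sqrt(7)/4)*13)*(-1/7))) = 577918/(40057*((((-20 - I*sqrt(14)/4)*13)*(-1/7)))) = 577918/(40057*(((-260 - 13*I*sqrt(14)/4)*(-1/7)))) = 577918/(40057*(260/7 + 13*I*sqrt(14)/28))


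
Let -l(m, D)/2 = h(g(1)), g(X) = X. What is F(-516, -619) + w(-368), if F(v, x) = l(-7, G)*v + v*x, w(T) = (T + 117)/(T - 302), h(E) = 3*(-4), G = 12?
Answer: 205703651/670 ≈ 3.0702e+5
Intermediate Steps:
h(E) = -12
w(T) = (117 + T)/(-302 + T)
l(m, D) = 24 (l(m, D) = -2*(-12) = 24)
F(v, x) = 24*v + v*x
F(-516, -619) + w(-368) = -516*(24 - 619) + (117 - 368)/(-302 - 368) = -516*(-595) - 251/(-670) = 307020 - 1/670*(-251) = 307020 + 251/670 = 205703651/670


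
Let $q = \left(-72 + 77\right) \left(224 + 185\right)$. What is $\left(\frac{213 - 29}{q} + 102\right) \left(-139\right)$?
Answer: $- \frac{29019586}{2045} \approx -14191.0$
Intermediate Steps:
$q = 2045$ ($q = 5 \cdot 409 = 2045$)
$\left(\frac{213 - 29}{q} + 102\right) \left(-139\right) = \left(\frac{213 - 29}{2045} + 102\right) \left(-139\right) = \left(\left(213 - 29\right) \frac{1}{2045} + 102\right) \left(-139\right) = \left(184 \cdot \frac{1}{2045} + 102\right) \left(-139\right) = \left(\frac{184}{2045} + 102\right) \left(-139\right) = \frac{208774}{2045} \left(-139\right) = - \frac{29019586}{2045}$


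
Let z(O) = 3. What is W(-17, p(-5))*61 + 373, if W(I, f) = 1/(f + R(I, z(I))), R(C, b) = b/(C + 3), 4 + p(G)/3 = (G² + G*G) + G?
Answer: 642041/1719 ≈ 373.50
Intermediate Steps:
p(G) = -12 + 3*G + 6*G² (p(G) = -12 + 3*((G² + G*G) + G) = -12 + 3*((G² + G²) + G) = -12 + 3*(2*G² + G) = -12 + 3*(G + 2*G²) = -12 + (3*G + 6*G²) = -12 + 3*G + 6*G²)
R(C, b) = b/(3 + C)
W(I, f) = 1/(f + 3/(3 + I))
W(-17, p(-5))*61 + 373 = ((3 - 17)/(3 + (-12 + 3*(-5) + 6*(-5)²)*(3 - 17)))*61 + 373 = (-14/(3 + (-12 - 15 + 6*25)*(-14)))*61 + 373 = (-14/(3 + (-12 - 15 + 150)*(-14)))*61 + 373 = (-14/(3 + 123*(-14)))*61 + 373 = (-14/(3 - 1722))*61 + 373 = (-14/(-1719))*61 + 373 = -1/1719*(-14)*61 + 373 = (14/1719)*61 + 373 = 854/1719 + 373 = 642041/1719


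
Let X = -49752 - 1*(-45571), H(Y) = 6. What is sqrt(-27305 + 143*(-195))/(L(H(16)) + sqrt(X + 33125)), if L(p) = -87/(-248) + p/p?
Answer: -1240*I*sqrt(55190)/26568053 + 738048*I*sqrt(11093190)/1780059551 ≈ 1.37*I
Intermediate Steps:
L(p) = 335/248 (L(p) = -87*(-1/248) + 1 = 87/248 + 1 = 335/248)
X = -4181 (X = -49752 + 45571 = -4181)
sqrt(-27305 + 143*(-195))/(L(H(16)) + sqrt(X + 33125)) = sqrt(-27305 + 143*(-195))/(335/248 + sqrt(-4181 + 33125)) = sqrt(-27305 - 27885)/(335/248 + sqrt(28944)) = sqrt(-55190)/(335/248 + 12*sqrt(201)) = (I*sqrt(55190))/(335/248 + 12*sqrt(201)) = I*sqrt(55190)/(335/248 + 12*sqrt(201))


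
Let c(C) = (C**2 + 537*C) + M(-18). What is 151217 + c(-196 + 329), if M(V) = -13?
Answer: 240314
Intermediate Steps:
c(C) = -13 + C**2 + 537*C (c(C) = (C**2 + 537*C) - 13 = -13 + C**2 + 537*C)
151217 + c(-196 + 329) = 151217 + (-13 + (-196 + 329)**2 + 537*(-196 + 329)) = 151217 + (-13 + 133**2 + 537*133) = 151217 + (-13 + 17689 + 71421) = 151217 + 89097 = 240314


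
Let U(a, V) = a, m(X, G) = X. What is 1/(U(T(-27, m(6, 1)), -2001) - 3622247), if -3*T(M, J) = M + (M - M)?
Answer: -1/3622238 ≈ -2.7607e-7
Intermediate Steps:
T(M, J) = -M/3 (T(M, J) = -(M + (M - M))/3 = -(M + 0)/3 = -M/3)
1/(U(T(-27, m(6, 1)), -2001) - 3622247) = 1/(-⅓*(-27) - 3622247) = 1/(9 - 3622247) = 1/(-3622238) = -1/3622238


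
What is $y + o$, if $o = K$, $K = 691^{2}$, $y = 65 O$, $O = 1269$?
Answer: $559966$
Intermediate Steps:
$y = 82485$ ($y = 65 \cdot 1269 = 82485$)
$K = 477481$
$o = 477481$
$y + o = 82485 + 477481 = 559966$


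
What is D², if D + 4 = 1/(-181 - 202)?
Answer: 2350089/146689 ≈ 16.021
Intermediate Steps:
D = -1533/383 (D = -4 + 1/(-181 - 202) = -4 + 1/(-383) = -4 - 1/383 = -1533/383 ≈ -4.0026)
D² = (-1533/383)² = 2350089/146689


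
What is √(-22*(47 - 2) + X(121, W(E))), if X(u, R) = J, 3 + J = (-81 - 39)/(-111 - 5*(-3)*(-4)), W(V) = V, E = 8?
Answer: I*√3223977/57 ≈ 31.501*I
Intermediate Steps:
J = -131/57 (J = -3 + (-81 - 39)/(-111 - 5*(-3)*(-4)) = -3 - 120/(-111 + 15*(-4)) = -3 - 120/(-111 - 60) = -3 - 120/(-171) = -3 - 120*(-1/171) = -3 + 40/57 = -131/57 ≈ -2.2982)
X(u, R) = -131/57
√(-22*(47 - 2) + X(121, W(E))) = √(-22*(47 - 2) - 131/57) = √(-22*45 - 131/57) = √(-990 - 131/57) = √(-56561/57) = I*√3223977/57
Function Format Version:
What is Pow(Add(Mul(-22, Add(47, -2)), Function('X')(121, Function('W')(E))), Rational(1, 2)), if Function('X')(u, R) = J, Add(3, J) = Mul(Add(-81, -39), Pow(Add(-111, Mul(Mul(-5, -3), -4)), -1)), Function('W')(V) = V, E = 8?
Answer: Mul(Rational(1, 57), I, Pow(3223977, Rational(1, 2))) ≈ Mul(31.501, I)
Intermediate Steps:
J = Rational(-131, 57) (J = Add(-3, Mul(Add(-81, -39), Pow(Add(-111, Mul(Mul(-5, -3), -4)), -1))) = Add(-3, Mul(-120, Pow(Add(-111, Mul(15, -4)), -1))) = Add(-3, Mul(-120, Pow(Add(-111, -60), -1))) = Add(-3, Mul(-120, Pow(-171, -1))) = Add(-3, Mul(-120, Rational(-1, 171))) = Add(-3, Rational(40, 57)) = Rational(-131, 57) ≈ -2.2982)
Function('X')(u, R) = Rational(-131, 57)
Pow(Add(Mul(-22, Add(47, -2)), Function('X')(121, Function('W')(E))), Rational(1, 2)) = Pow(Add(Mul(-22, Add(47, -2)), Rational(-131, 57)), Rational(1, 2)) = Pow(Add(Mul(-22, 45), Rational(-131, 57)), Rational(1, 2)) = Pow(Add(-990, Rational(-131, 57)), Rational(1, 2)) = Pow(Rational(-56561, 57), Rational(1, 2)) = Mul(Rational(1, 57), I, Pow(3223977, Rational(1, 2)))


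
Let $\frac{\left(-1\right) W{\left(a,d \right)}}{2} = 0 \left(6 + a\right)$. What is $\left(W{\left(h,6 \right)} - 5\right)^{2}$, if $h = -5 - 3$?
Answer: $25$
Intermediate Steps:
$h = -8$ ($h = -5 - 3 = -8$)
$W{\left(a,d \right)} = 0$ ($W{\left(a,d \right)} = - 2 \cdot 0 \left(6 + a\right) = \left(-2\right) 0 = 0$)
$\left(W{\left(h,6 \right)} - 5\right)^{2} = \left(0 - 5\right)^{2} = \left(-5\right)^{2} = 25$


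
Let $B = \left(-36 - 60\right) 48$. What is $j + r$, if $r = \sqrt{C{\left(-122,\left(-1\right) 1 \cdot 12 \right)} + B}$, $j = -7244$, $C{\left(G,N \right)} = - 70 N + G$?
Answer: $-7244 + i \sqrt{3890} \approx -7244.0 + 62.37 i$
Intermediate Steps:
$C{\left(G,N \right)} = G - 70 N$
$B = -4608$ ($B = \left(-96\right) 48 = -4608$)
$r = i \sqrt{3890}$ ($r = \sqrt{\left(-122 - 70 \left(-1\right) 1 \cdot 12\right) - 4608} = \sqrt{\left(-122 - 70 \left(\left(-1\right) 12\right)\right) - 4608} = \sqrt{\left(-122 - -840\right) - 4608} = \sqrt{\left(-122 + 840\right) - 4608} = \sqrt{718 - 4608} = \sqrt{-3890} = i \sqrt{3890} \approx 62.37 i$)
$j + r = -7244 + i \sqrt{3890}$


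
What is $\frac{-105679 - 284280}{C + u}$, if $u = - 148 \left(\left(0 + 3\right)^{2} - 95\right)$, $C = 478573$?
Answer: $- \frac{389959}{491301} \approx -0.79373$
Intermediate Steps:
$u = 12728$ ($u = - 148 \left(3^{2} - 95\right) = - 148 \left(9 - 95\right) = \left(-148\right) \left(-86\right) = 12728$)
$\frac{-105679 - 284280}{C + u} = \frac{-105679 - 284280}{478573 + 12728} = - \frac{389959}{491301}$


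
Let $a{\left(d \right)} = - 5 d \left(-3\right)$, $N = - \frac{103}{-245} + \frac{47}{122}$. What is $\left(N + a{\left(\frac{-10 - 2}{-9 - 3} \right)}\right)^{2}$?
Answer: $\frac{223191049761}{893412100} \approx 249.82$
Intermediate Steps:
$N = \frac{24081}{29890}$ ($N = \left(-103\right) \left(- \frac{1}{245}\right) + 47 \cdot \frac{1}{122} = \frac{103}{245} + \frac{47}{122} = \frac{24081}{29890} \approx 0.80565$)
$a{\left(d \right)} = 15 d$
$\left(N + a{\left(\frac{-10 - 2}{-9 - 3} \right)}\right)^{2} = \left(\frac{24081}{29890} + 15 \frac{-10 - 2}{-9 - 3}\right)^{2} = \left(\frac{24081}{29890} + 15 \left(- \frac{12}{-12}\right)\right)^{2} = \left(\frac{24081}{29890} + 15 \left(\left(-12\right) \left(- \frac{1}{12}\right)\right)\right)^{2} = \left(\frac{24081}{29890} + 15 \cdot 1\right)^{2} = \left(\frac{24081}{29890} + 15\right)^{2} = \left(\frac{472431}{29890}\right)^{2} = \frac{223191049761}{893412100}$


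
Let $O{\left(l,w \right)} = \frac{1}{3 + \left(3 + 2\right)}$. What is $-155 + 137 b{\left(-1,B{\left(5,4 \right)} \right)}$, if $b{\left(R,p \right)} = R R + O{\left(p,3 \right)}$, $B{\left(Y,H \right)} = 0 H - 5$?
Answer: $- \frac{7}{8} \approx -0.875$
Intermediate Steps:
$B{\left(Y,H \right)} = -5$ ($B{\left(Y,H \right)} = 0 - 5 = -5$)
$O{\left(l,w \right)} = \frac{1}{8}$ ($O{\left(l,w \right)} = \frac{1}{3 + 5} = \frac{1}{8}$)
$b{\left(R,p \right)} = \frac{1}{8} + R^{2}$ ($b{\left(R,p \right)} = R R + \frac{1}{8} = R^{2} + \frac{1}{8} = \frac{1}{8} + R^{2}$)
$-155 + 137 b{\left(-1,B{\left(5,4 \right)} \right)} = -155 + 137 \left(\frac{1}{8} + \left(-1\right)^{2}\right) = -155 + 137 \left(\frac{1}{8} + 1\right) = -155 + 137 \cdot \frac{9}{8} = -155 + \frac{1233}{8} = - \frac{7}{8}$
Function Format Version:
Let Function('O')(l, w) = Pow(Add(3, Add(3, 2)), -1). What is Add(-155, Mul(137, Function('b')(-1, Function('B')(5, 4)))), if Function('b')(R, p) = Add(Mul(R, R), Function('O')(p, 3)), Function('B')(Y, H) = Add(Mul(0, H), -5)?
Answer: Rational(-7, 8) ≈ -0.87500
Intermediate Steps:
Function('B')(Y, H) = -5 (Function('B')(Y, H) = Add(0, -5) = -5)
Function('O')(l, w) = Rational(1, 8) (Function('O')(l, w) = Pow(Add(3, 5), -1) = Pow(8, -1) = Rational(1, 8))
Function('b')(R, p) = Add(Rational(1, 8), Pow(R, 2)) (Function('b')(R, p) = Add(Mul(R, R), Rational(1, 8)) = Add(Pow(R, 2), Rational(1, 8)) = Add(Rational(1, 8), Pow(R, 2)))
Add(-155, Mul(137, Function('b')(-1, Function('B')(5, 4)))) = Add(-155, Mul(137, Add(Rational(1, 8), Pow(-1, 2)))) = Add(-155, Mul(137, Add(Rational(1, 8), 1))) = Add(-155, Mul(137, Rational(9, 8))) = Add(-155, Rational(1233, 8)) = Rational(-7, 8)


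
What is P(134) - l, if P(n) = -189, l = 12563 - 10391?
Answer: -2361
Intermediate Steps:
l = 2172
P(134) - l = -189 - 1*2172 = -189 - 2172 = -2361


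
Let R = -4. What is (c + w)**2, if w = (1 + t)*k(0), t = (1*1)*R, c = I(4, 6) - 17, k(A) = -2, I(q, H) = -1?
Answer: 144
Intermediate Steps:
c = -18 (c = -1 - 17 = -18)
t = -4 (t = (1*1)*(-4) = 1*(-4) = -4)
w = 6 (w = (1 - 4)*(-2) = -3*(-2) = 6)
(c + w)**2 = (-18 + 6)**2 = (-12)**2 = 144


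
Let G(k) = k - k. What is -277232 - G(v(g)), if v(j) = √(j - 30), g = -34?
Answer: -277232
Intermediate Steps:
v(j) = √(-30 + j)
G(k) = 0
-277232 - G(v(g)) = -277232 - 1*0 = -277232 + 0 = -277232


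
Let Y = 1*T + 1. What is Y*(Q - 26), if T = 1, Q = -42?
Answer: -136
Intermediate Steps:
Y = 2 (Y = 1*1 + 1 = 1 + 1 = 2)
Y*(Q - 26) = 2*(-42 - 26) = 2*(-68) = -136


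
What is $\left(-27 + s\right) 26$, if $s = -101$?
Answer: $-3328$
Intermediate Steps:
$\left(-27 + s\right) 26 = \left(-27 - 101\right) 26 = \left(-128\right) 26 = -3328$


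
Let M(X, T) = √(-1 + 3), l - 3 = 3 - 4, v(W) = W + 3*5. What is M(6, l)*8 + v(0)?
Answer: 15 + 8*√2 ≈ 26.314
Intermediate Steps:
v(W) = 15 + W (v(W) = W + 15 = 15 + W)
l = 2 (l = 3 + (3 - 4) = 3 - 1 = 2)
M(X, T) = √2
M(6, l)*8 + v(0) = √2*8 + (15 + 0) = 8*√2 + 15 = 15 + 8*√2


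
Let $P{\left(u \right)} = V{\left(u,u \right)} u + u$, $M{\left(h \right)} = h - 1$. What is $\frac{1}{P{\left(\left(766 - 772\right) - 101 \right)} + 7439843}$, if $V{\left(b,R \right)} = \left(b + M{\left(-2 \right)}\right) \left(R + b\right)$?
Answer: $\frac{1}{4920956} \approx 2.0321 \cdot 10^{-7}$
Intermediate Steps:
$M{\left(h \right)} = -1 + h$ ($M{\left(h \right)} = h - 1 = -1 + h$)
$V{\left(b,R \right)} = \left(-3 + b\right) \left(R + b\right)$ ($V{\left(b,R \right)} = \left(b - 3\right) \left(R + b\right) = \left(-3 + b\right) \left(R + b\right)$)
$P{\left(u \right)} = u + u \left(- 6 u + 2 u^{2}\right)$ ($P{\left(u \right)} = \left(u^{2} - 3 u - 3 u + u u\right) u + u = \left(u^{2} - 3 u - 3 u + u^{2}\right) u + u = \left(- 6 u + 2 u^{2}\right) u + u = u \left(- 6 u + 2 u^{2}\right) + u = u + u \left(- 6 u + 2 u^{2}\right)$)
$\frac{1}{P{\left(\left(766 - 772\right) - 101 \right)} + 7439843} = \frac{1}{\left(\left(766 - 772\right) - 101\right) \left(1 - 6 \left(\left(766 - 772\right) - 101\right) + 2 \left(\left(766 - 772\right) - 101\right)^{2}\right) + 7439843} = \frac{1}{\left(-6 - 101\right) \left(1 - 6 \left(-6 - 101\right) + 2 \left(-6 - 101\right)^{2}\right) + 7439843} = \frac{1}{- 107 \left(1 - -642 + 2 \left(-107\right)^{2}\right) + 7439843} = \frac{1}{- 107 \left(1 + 642 + 2 \cdot 11449\right) + 7439843} = \frac{1}{- 107 \left(1 + 642 + 22898\right) + 7439843} = \frac{1}{\left(-107\right) 23541 + 7439843} = \frac{1}{-2518887 + 7439843} = \frac{1}{4920956}$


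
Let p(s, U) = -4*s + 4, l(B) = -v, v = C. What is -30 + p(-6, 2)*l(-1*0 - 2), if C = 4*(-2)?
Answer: 194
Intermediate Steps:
C = -8
v = -8
l(B) = 8 (l(B) = -1*(-8) = 8)
p(s, U) = 4 - 4*s
-30 + p(-6, 2)*l(-1*0 - 2) = -30 + (4 - 4*(-6))*8 = -30 + (4 + 24)*8 = -30 + 28*8 = -30 + 224 = 194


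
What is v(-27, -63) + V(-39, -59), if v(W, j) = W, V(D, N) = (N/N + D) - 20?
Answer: -85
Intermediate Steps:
V(D, N) = -19 + D (V(D, N) = (1 + D) - 20 = -19 + D)
v(-27, -63) + V(-39, -59) = -27 + (-19 - 39) = -27 - 58 = -85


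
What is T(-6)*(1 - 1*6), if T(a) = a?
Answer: 30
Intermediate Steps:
T(-6)*(1 - 1*6) = -6*(1 - 1*6) = -6*(1 - 6) = -6*(-5) = 30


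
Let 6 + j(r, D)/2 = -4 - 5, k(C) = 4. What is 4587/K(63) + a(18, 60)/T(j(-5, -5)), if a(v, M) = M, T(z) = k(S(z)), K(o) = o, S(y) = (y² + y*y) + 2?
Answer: 1844/21 ≈ 87.810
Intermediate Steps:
S(y) = 2 + 2*y² (S(y) = (y² + y²) + 2 = 2*y² + 2 = 2 + 2*y²)
j(r, D) = -30 (j(r, D) = -12 + 2*(-4 - 5) = -12 + 2*(-9) = -12 - 18 = -30)
T(z) = 4
4587/K(63) + a(18, 60)/T(j(-5, -5)) = 4587/63 + 60/4 = 4587*(1/63) + 60*(¼) = 1529/21 + 15 = 1844/21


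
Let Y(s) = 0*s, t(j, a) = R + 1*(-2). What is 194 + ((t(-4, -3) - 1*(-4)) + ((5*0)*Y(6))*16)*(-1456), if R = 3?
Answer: -7086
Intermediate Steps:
t(j, a) = 1 (t(j, a) = 3 + 1*(-2) = 3 - 2 = 1)
Y(s) = 0
194 + ((t(-4, -3) - 1*(-4)) + ((5*0)*Y(6))*16)*(-1456) = 194 + ((1 - 1*(-4)) + ((5*0)*0)*16)*(-1456) = 194 + ((1 + 4) + (0*0)*16)*(-1456) = 194 + (5 + 0*16)*(-1456) = 194 + (5 + 0)*(-1456) = 194 + 5*(-1456) = 194 - 7280 = -7086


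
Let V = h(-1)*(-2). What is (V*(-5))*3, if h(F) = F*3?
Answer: -90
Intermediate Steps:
h(F) = 3*F
V = 6 (V = (3*(-1))*(-2) = -3*(-2) = 6)
(V*(-5))*3 = (6*(-5))*3 = -30*3 = -90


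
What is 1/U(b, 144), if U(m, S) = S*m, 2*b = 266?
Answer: 1/19152 ≈ 5.2214e-5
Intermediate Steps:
b = 133 (b = (1/2)*266 = 133)
1/U(b, 144) = 1/(144*133) = 1/19152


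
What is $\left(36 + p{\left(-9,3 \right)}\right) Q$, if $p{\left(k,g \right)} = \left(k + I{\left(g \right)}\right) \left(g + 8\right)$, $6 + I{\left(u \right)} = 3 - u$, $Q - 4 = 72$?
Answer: $-9804$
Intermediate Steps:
$Q = 76$ ($Q = 4 + 72 = 76$)
$I{\left(u \right)} = -3 - u$ ($I{\left(u \right)} = -6 - \left(-3 + u\right) = -3 - u$)
$p{\left(k,g \right)} = \left(8 + g\right) \left(-3 + k - g\right)$ ($p{\left(k,g \right)} = \left(k - \left(3 + g\right)\right) \left(g + 8\right) = \left(-3 + k - g\right) \left(8 + g\right) = \left(8 + g\right) \left(-3 + k - g\right)$)
$\left(36 + p{\left(-9,3 \right)}\right) Q = \left(36 - 165\right) 76 = \left(-129\right) 76 = -9804$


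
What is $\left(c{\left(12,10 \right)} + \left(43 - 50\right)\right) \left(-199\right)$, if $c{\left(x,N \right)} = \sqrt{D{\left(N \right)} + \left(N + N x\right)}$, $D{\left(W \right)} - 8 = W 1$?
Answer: $1393 - 398 \sqrt{37} \approx -1027.9$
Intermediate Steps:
$D{\left(W \right)} = 8 + W$ ($D{\left(W \right)} = 8 + W 1 = 8 + W$)
$c{\left(x,N \right)} = \sqrt{8 + 2 N + N x}$ ($c{\left(x,N \right)} = \sqrt{\left(8 + N\right) + \left(N + N x\right)} = \sqrt{8 + 2 N + N x}$)
$\left(c{\left(12,10 \right)} + \left(43 - 50\right)\right) \left(-199\right) = \left(\sqrt{8 + 2 \cdot 10 + 10 \cdot 12} + \left(43 - 50\right)\right) \left(-199\right) = \left(\sqrt{8 + 20 + 120} + \left(43 - 50\right)\right) \left(-199\right) = \left(\sqrt{148} - 7\right) \left(-199\right) = \left(2 \sqrt{37} - 7\right) \left(-199\right) = \left(-7 + 2 \sqrt{37}\right) \left(-199\right) = 1393 - 398 \sqrt{37}$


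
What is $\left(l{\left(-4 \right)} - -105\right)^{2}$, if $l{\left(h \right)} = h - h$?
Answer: $11025$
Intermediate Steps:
$l{\left(h \right)} = 0$
$\left(l{\left(-4 \right)} - -105\right)^{2} = \left(0 - -105\right)^{2} = \left(0 + 105\right)^{2} = 105^{2} = 11025$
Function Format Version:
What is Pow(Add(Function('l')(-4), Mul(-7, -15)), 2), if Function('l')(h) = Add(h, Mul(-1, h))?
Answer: 11025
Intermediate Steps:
Function('l')(h) = 0
Pow(Add(Function('l')(-4), Mul(-7, -15)), 2) = Pow(Add(0, Mul(-7, -15)), 2) = Pow(Add(0, 105), 2) = Pow(105, 2) = 11025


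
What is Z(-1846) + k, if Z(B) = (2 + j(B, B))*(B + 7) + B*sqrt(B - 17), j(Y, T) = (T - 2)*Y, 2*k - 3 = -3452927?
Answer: -6275309452 - 16614*I*sqrt(23) ≈ -6.2753e+9 - 79678.0*I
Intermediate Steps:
k = -1726462 (k = 3/2 + (1/2)*(-3452927) = 3/2 - 3452927/2 = -1726462)
j(Y, T) = Y*(-2 + T) (j(Y, T) = (-2 + T)*Y = Y*(-2 + T))
Z(B) = B*sqrt(-17 + B) + (2 + B*(-2 + B))*(7 + B) (Z(B) = (2 + B*(-2 + B))*(B + 7) + B*sqrt(B - 17) = (2 + B*(-2 + B))*(7 + B) + B*sqrt(-17 + B) = B*sqrt(-17 + B) + (2 + B*(-2 + B))*(7 + B))
Z(-1846) + k = (14 + (-1846)**3 - 12*(-1846) + 5*(-1846)**2 - 1846*sqrt(-17 - 1846)) - 1726462 = (14 - 6290643736 + 22152 + 5*3407716 - 16614*I*sqrt(23)) - 1726462 = (14 - 6290643736 + 22152 + 17038580 - 16614*I*sqrt(23)) - 1726462 = (-6273582990 - 16614*I*sqrt(23)) - 1726462 = -6275309452 - 16614*I*sqrt(23)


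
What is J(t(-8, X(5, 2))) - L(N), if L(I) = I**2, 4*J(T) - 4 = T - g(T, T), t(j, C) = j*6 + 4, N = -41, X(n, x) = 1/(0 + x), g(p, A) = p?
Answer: -1680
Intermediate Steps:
X(n, x) = 1/x
t(j, C) = 4 + 6*j (t(j, C) = 6*j + 4 = 4 + 6*j)
J(T) = 1 (J(T) = 1 + (T - T)/4 = 1 + (1/4)*0 = 1 + 0 = 1)
J(t(-8, X(5, 2))) - L(N) = 1 - 1*(-41)**2 = 1 - 1*1681 = 1 - 1681 = -1680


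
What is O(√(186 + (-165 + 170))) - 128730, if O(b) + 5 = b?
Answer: -128735 + √191 ≈ -1.2872e+5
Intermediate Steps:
O(b) = -5 + b
O(√(186 + (-165 + 170))) - 128730 = (-5 + √(186 + (-165 + 170))) - 128730 = (-5 + √(186 + 5)) - 128730 = (-5 + √191) - 128730 = -128735 + √191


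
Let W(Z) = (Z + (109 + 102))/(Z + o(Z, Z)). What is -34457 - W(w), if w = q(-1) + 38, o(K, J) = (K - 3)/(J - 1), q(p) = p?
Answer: -23538595/683 ≈ -34464.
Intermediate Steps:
o(K, J) = (-3 + K)/(-1 + J)
w = 37 (w = -1 + 38 = 37)
W(Z) = (211 + Z)/(Z + (-3 + Z)/(-1 + Z)) (W(Z) = (Z + (109 + 102))/(Z + (-3 + Z)/(-1 + Z)) = (Z + 211)/(Z + (-3 + Z)/(-1 + Z)) = (211 + Z)/(Z + (-3 + Z)/(-1 + Z)))
-34457 - W(w) = -34457 - (-211 + 37² + 210*37)/(-3 + 37²) = -34457 - (-211 + 1369 + 7770)/(-3 + 1369) = -34457 - 8928/1366 = -34457 - 1*4464/683 = -34457 - 4464/683 = -23538595/683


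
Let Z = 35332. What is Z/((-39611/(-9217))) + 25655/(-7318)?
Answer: 16658233509/2027086 ≈ 8217.8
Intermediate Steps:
Z/((-39611/(-9217))) + 25655/(-7318) = 35332/((-39611/(-9217))) + 25655/(-7318) = 35332/((-39611*(-1/9217))) + 25655*(-1/7318) = 35332/(3047/709) - 25655/7318 = 35332*(709/3047) - 25655/7318 = 2277308/277 - 25655/7318 = 16658233509/2027086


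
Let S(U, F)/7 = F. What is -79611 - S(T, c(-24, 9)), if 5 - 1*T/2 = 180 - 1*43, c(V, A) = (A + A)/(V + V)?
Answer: -636867/8 ≈ -79608.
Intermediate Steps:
c(V, A) = A/V (c(V, A) = (2*A)/((2*V)) = (2*A)*(1/(2*V)) = A/V)
T = -264 (T = 10 - 2*(180 - 1*43) = 10 - 2*(180 - 43) = 10 - 2*137 = 10 - 274 = -264)
S(U, F) = 7*F
-79611 - S(T, c(-24, 9)) = -79611 - 7*9/(-24) = -79611 - 7*9*(-1/24) = -79611 - 7*(-3)/8 = -79611 - 1*(-21/8) = -79611 + 21/8 = -636867/8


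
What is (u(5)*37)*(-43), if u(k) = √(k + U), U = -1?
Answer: -3182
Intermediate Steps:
u(k) = √(-1 + k) (u(k) = √(k - 1) = √(-1 + k))
(u(5)*37)*(-43) = (√(-1 + 5)*37)*(-43) = (√4*37)*(-43) = (2*37)*(-43) = 74*(-43) = -3182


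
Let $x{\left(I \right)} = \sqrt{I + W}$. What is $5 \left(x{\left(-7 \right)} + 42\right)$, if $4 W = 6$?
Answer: $210 + \frac{5 i \sqrt{22}}{2} \approx 210.0 + 11.726 i$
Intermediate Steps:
$W = \frac{3}{2}$ ($W = \frac{1}{4} \cdot 6 = \frac{3}{2} \approx 1.5$)
$x{\left(I \right)} = \sqrt{\frac{3}{2} + I}$ ($x{\left(I \right)} = \sqrt{I + \frac{3}{2}} = \sqrt{\frac{3}{2} + I}$)
$5 \left(x{\left(-7 \right)} + 42\right) = 5 \left(\frac{\sqrt{6 + 4 \left(-7\right)}}{2} + 42\right) = 5 \left(\frac{\sqrt{6 - 28}}{2} + 42\right) = 5 \left(\frac{\sqrt{-22}}{2} + 42\right) = 5 \left(\frac{i \sqrt{22}}{2} + 42\right) = 5 \left(42 + \frac{i \sqrt{22}}{2}\right) = 210 + \frac{5 i \sqrt{22}}{2}$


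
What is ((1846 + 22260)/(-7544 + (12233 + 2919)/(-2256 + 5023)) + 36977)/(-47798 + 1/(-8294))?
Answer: -1599166329704515/2067327342120462 ≈ -0.77354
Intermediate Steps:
((1846 + 22260)/(-7544 + (12233 + 2919)/(-2256 + 5023)) + 36977)/(-47798 + 1/(-8294)) = (24106/(-7544 + 15152/2767) + 36977)/(-47798 - 1/8294) = (24106/(-7544 + 15152*(1/2767)) + 36977)/(-396436613/8294) = (24106/(-7544 + 15152/2767) + 36977)*(-8294/396436613) = (24106/(-20859096/2767) + 36977)*(-8294/396436613) = (24106*(-2767/20859096) + 36977)*(-8294/396436613) = (-33350651/10429548 + 36977)*(-8294/396436613) = (385620045745/10429548)*(-8294/396436613) = -1599166329704515/2067327342120462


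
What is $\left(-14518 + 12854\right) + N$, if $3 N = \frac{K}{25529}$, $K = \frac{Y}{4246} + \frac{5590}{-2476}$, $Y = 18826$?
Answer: $- \frac{111649750451641}{67097206946} \approx -1664.0$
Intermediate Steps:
$K = \frac{5719509}{2628274}$ ($K = \frac{18826}{4246} + \frac{5590}{-2476} = 18826 \cdot \frac{1}{4246} + 5590 \left(- \frac{1}{2476}\right) = \frac{9413}{2123} - \frac{2795}{1238} = \frac{5719509}{2628274} \approx 2.1761$)
$N = \frac{1906503}{67097206946}$ ($N = \frac{\frac{5719509}{2628274} \cdot \frac{1}{25529}}{3} = \frac{1}{3} \cdot \frac{5719509}{67097206946} = \frac{1906503}{67097206946} \approx 2.8414 \cdot 10^{-5}$)
$\left(-14518 + 12854\right) + N = \left(-14518 + 12854\right) + \frac{1906503}{67097206946} = -1664 + \frac{1906503}{67097206946} = - \frac{111649750451641}{67097206946}$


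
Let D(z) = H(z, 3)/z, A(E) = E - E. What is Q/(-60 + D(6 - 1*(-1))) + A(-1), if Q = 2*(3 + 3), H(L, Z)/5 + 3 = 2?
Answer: -84/425 ≈ -0.19765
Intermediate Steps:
H(L, Z) = -5 (H(L, Z) = -15 + 5*2 = -15 + 10 = -5)
A(E) = 0
D(z) = -5/z
Q = 12 (Q = 2*6 = 12)
Q/(-60 + D(6 - 1*(-1))) + A(-1) = 12/(-60 - 5/(6 - 1*(-1))) + 0 = 12/(-60 - 5/(6 + 1)) + 0 = 12/(-60 - 5/7) + 0 = 12/(-425/7) + 0 = -7/425*12 + 0 = -84/425 + 0 = -84/425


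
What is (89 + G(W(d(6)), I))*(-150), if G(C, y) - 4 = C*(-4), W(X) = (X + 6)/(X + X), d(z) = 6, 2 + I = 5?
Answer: -13350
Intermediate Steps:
I = 3 (I = -2 + 5 = 3)
W(X) = (6 + X)/(2*X) (W(X) = (6 + X)/((2*X)) = (6 + X)*(1/(2*X)) = (6 + X)/(2*X))
G(C, y) = 4 - 4*C (G(C, y) = 4 + C*(-4) = 4 - 4*C)
(89 + G(W(d(6)), I))*(-150) = (89 + (4 - 2*(6 + 6)/6))*(-150) = (89 + (4 - 2*12/6))*(-150) = (89 + (4 - 4*1))*(-150) = (89 + (4 - 4))*(-150) = (89 + 0)*(-150) = 89*(-150) = -13350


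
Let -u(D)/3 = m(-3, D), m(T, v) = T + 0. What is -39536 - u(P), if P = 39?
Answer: -39545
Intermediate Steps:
m(T, v) = T
u(D) = 9 (u(D) = -3*(-3) = 9)
-39536 - u(P) = -39536 - 1*9 = -39536 - 9 = -39545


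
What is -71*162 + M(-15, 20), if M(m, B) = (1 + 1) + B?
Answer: -11480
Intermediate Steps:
M(m, B) = 2 + B
-71*162 + M(-15, 20) = -71*162 + (2 + 20) = -11502 + 22 = -11480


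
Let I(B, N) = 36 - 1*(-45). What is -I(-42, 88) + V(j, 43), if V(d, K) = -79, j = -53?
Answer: -160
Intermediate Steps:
I(B, N) = 81 (I(B, N) = 36 + 45 = 81)
-I(-42, 88) + V(j, 43) = -1*81 - 79 = -81 - 79 = -160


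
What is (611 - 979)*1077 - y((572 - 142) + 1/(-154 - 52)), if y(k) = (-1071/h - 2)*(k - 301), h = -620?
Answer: -50615543083/127720 ≈ -3.9630e+5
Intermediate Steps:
y(k) = 50869/620 - 169*k/620 (y(k) = (-1071/(-620) - 2)*(k - 301) = (-1071*(-1/620) - 2)*(-301 + k) = (1071/620 - 2)*(-301 + k) = -169*(-301 + k)/620 = 50869/620 - 169*k/620)
(611 - 979)*1077 - y((572 - 142) + 1/(-154 - 52)) = (611 - 979)*1077 - (50869/620 - 169*((572 - 142) + 1/(-154 - 52))/620) = -368*1077 - (50869/620 - 169*(430 + 1/(-206))/620) = -396336 - (50869/620 - 169*(430 - 1/206)/620) = -396336 - (50869/620 - 169/620*88579/206) = -396336 - (50869/620 - 14969851/127720) = -396336 - 1*(-4490837/127720) = -396336 + 4490837/127720 = -50615543083/127720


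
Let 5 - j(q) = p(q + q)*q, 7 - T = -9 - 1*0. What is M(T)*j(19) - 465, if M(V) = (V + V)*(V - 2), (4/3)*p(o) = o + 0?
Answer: -240817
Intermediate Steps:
p(o) = 3*o/4 (p(o) = 3*(o + 0)/4 = 3*o/4)
T = 16 (T = 7 - (-9 - 1*0) = 7 - (-9 + 0) = 7 - 1*(-9) = 7 + 9 = 16)
j(q) = 5 - 3*q²/2 (j(q) = 5 - 3*(q + q)/4*q = 5 - 3*(2*q)/4*q = 5 - 3*q/2*q = 5 - 3*q²/2)
M(V) = 2*V*(-2 + V) (M(V) = (2*V)*(-2 + V) = 2*V*(-2 + V))
M(T)*j(19) - 465 = (2*16*(-2 + 16))*(5 - 3/2*19²) - 465 = (2*16*14)*(5 - 3/2*361) - 465 = 448*(5 - 1083/2) - 465 = 448*(-1073/2) - 465 = -240352 - 465 = -240817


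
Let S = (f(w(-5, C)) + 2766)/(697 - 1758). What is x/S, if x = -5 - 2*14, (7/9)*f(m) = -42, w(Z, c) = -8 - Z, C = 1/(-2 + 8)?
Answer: 11671/904 ≈ 12.910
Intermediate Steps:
C = ⅙ (C = 1/6 = ⅙ ≈ 0.16667)
f(m) = -54 (f(m) = (9/7)*(-42) = -54)
x = -33 (x = -5 - 28 = -33)
S = -2712/1061 (S = (-54 + 2766)/(697 - 1758) = 2712/(-1061) = 2712*(-1/1061) = -2712/1061 ≈ -2.5561)
x/S = -33/(-2712/1061) = -33*(-1061/2712) = 11671/904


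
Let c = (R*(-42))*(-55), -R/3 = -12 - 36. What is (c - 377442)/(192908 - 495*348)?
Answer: -22401/10324 ≈ -2.1698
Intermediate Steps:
R = 144 (R = -3*(-12 - 36) = -3*(-48) = 144)
c = 332640 (c = (144*(-42))*(-55) = -6048*(-55) = 332640)
(c - 377442)/(192908 - 495*348) = (332640 - 377442)/(192908 - 495*348) = -44802/(192908 - 172260) = -44802/20648 = -44802*1/20648 = -22401/10324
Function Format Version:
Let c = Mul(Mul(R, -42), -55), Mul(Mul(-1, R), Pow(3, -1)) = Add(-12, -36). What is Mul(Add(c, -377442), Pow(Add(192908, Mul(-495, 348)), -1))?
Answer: Rational(-22401, 10324) ≈ -2.1698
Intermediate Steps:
R = 144 (R = Mul(-3, Add(-12, -36)) = Mul(-3, -48) = 144)
c = 332640 (c = Mul(Mul(144, -42), -55) = Mul(-6048, -55) = 332640)
Mul(Add(c, -377442), Pow(Add(192908, Mul(-495, 348)), -1)) = Mul(Add(332640, -377442), Pow(Add(192908, Mul(-495, 348)), -1)) = Mul(-44802, Pow(Add(192908, -172260), -1)) = Mul(-44802, Pow(20648, -1)) = Mul(-44802, Rational(1, 20648)) = Rational(-22401, 10324)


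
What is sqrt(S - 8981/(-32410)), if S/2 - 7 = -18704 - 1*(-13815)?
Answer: 3*I*sqrt(23255994590)/4630 ≈ 98.812*I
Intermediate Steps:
S = -9764 (S = 14 + 2*(-18704 - 1*(-13815)) = 14 + 2*(-18704 + 13815) = 14 + 2*(-4889) = 14 - 9778 = -9764)
sqrt(S - 8981/(-32410)) = sqrt(-9764 - 8981/(-32410)) = sqrt(-9764 - 8981*(-1/32410)) = sqrt(-9764 + 1283/4630) = sqrt(-45206037/4630) = 3*I*sqrt(23255994590)/4630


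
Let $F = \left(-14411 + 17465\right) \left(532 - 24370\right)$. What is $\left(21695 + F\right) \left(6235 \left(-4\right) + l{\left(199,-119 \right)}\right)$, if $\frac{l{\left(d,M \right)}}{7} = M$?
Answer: $1875747522561$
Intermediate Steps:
$l{\left(d,M \right)} = 7 M$
$F = -72801252$ ($F = 3054 \left(-23838\right) = -72801252$)
$\left(21695 + F\right) \left(6235 \left(-4\right) + l{\left(199,-119 \right)}\right) = \left(21695 - 72801252\right) \left(6235 \left(-4\right) + 7 \left(-119\right)\right) = - 72779557 \left(-24940 - 833\right) = \left(-72779557\right) \left(-25773\right) = 1875747522561$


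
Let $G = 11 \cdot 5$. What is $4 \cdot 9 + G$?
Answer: $91$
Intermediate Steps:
$G = 55$
$4 \cdot 9 + G = 4 \cdot 9 + 55 = 36 + 55 = 91$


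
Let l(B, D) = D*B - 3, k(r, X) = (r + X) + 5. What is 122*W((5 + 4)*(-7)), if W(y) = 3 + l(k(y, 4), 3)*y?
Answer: 1268556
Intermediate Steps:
k(r, X) = 5 + X + r (k(r, X) = (X + r) + 5 = 5 + X + r)
l(B, D) = -3 + B*D (l(B, D) = B*D - 3 = -3 + B*D)
W(y) = 3 + y*(24 + 3*y) (W(y) = 3 + (-3 + (5 + 4 + y)*3)*y = 3 + (-3 + (9 + y)*3)*y = 3 + (-3 + (27 + 3*y))*y = 3 + (24 + 3*y)*y = 3 + y*(24 + 3*y))
122*W((5 + 4)*(-7)) = 122*(3 + 3*((5 + 4)*(-7))*(8 + (5 + 4)*(-7))) = 122*(3 + 3*(9*(-7))*(8 + 9*(-7))) = 122*(3 + 3*(-63)*(8 - 63)) = 122*(3 + 3*(-63)*(-55)) = 122*(3 + 10395) = 122*10398 = 1268556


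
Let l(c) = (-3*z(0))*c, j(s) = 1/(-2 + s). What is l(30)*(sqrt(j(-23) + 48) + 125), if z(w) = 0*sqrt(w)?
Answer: 0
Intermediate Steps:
z(w) = 0
l(c) = 0 (l(c) = (-3*0)*c = 0*c = 0)
l(30)*(sqrt(j(-23) + 48) + 125) = 0*(sqrt(1/(-2 - 23) + 48) + 125) = 0*(sqrt(1/(-25) + 48) + 125) = 0*(sqrt(-1/25 + 48) + 125) = 0*(sqrt(1199/25) + 125) = 0*(sqrt(1199)/5 + 125) = 0*(125 + sqrt(1199)/5) = 0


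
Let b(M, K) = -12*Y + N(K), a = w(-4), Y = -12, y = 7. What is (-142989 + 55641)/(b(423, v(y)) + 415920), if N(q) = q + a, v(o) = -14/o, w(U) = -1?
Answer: -29116/138687 ≈ -0.20994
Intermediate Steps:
a = -1
N(q) = -1 + q (N(q) = q - 1 = -1 + q)
b(M, K) = 143 + K (b(M, K) = -12*(-12) + (-1 + K) = 144 + (-1 + K) = 143 + K)
(-142989 + 55641)/(b(423, v(y)) + 415920) = (-142989 + 55641)/((143 - 14/7) + 415920) = -87348/((143 - 14*⅐) + 415920) = -87348/((143 - 2) + 415920) = -87348/(141 + 415920) = -87348/416061 = -87348*1/416061 = -29116/138687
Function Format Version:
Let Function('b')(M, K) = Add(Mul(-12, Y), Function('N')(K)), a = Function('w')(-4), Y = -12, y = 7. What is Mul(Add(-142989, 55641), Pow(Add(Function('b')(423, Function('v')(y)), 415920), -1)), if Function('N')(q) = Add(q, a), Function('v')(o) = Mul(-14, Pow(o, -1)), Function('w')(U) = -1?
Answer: Rational(-29116, 138687) ≈ -0.20994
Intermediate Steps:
a = -1
Function('N')(q) = Add(-1, q) (Function('N')(q) = Add(q, -1) = Add(-1, q))
Function('b')(M, K) = Add(143, K) (Function('b')(M, K) = Add(Mul(-12, -12), Add(-1, K)) = Add(144, Add(-1, K)) = Add(143, K))
Mul(Add(-142989, 55641), Pow(Add(Function('b')(423, Function('v')(y)), 415920), -1)) = Mul(Add(-142989, 55641), Pow(Add(Add(143, Mul(-14, Pow(7, -1))), 415920), -1)) = Mul(-87348, Pow(Add(Add(143, Mul(-14, Rational(1, 7))), 415920), -1)) = Mul(-87348, Pow(Add(Add(143, -2), 415920), -1)) = Mul(-87348, Pow(Add(141, 415920), -1)) = Mul(-87348, Pow(416061, -1)) = Mul(-87348, Rational(1, 416061)) = Rational(-29116, 138687)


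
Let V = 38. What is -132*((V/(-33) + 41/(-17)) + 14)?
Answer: -23420/17 ≈ -1377.6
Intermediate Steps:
-132*((V/(-33) + 41/(-17)) + 14) = -132*((38/(-33) + 41/(-17)) + 14) = -132*((38*(-1/33) + 41*(-1/17)) + 14) = -132*((-38/33 - 41/17) + 14) = -132*(-1999/561 + 14) = -132*5855/561 = -23420/17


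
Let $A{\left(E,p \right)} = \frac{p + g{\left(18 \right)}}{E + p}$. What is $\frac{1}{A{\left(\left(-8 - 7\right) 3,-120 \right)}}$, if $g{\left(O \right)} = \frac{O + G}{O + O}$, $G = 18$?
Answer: $\frac{165}{119} \approx 1.3866$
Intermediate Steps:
$g{\left(O \right)} = \frac{18 + O}{2 O}$ ($g{\left(O \right)} = \frac{O + 18}{O + O} = \frac{18 + O}{2 O}$)
$A{\left(E,p \right)} = \frac{1 + p}{E + p}$ ($A{\left(E,p \right)} = \frac{p + \frac{18 + 18}{2 \cdot 18}}{E + p} = \frac{p + \frac{1}{2} \cdot \frac{1}{18} \cdot 36}{E + p} = \frac{p + 1}{E + p} = \frac{1 + p}{E + p}$)
$\frac{1}{A{\left(\left(-8 - 7\right) 3,-120 \right)}} = \frac{1}{\frac{1}{\left(-8 - 7\right) 3 - 120} \left(1 - 120\right)} = \frac{1}{\frac{1}{\left(-15\right) 3 - 120} \left(-119\right)} = \frac{1}{\frac{1}{-45 - 120} \left(-119\right)} = \frac{1}{\frac{1}{-165} \left(-119\right)} = \frac{1}{\left(- \frac{1}{165}\right) \left(-119\right)} = \frac{1}{\frac{119}{165}} = \frac{165}{119}$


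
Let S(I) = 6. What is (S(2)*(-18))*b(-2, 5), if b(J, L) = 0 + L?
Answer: -540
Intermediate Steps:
b(J, L) = L
(S(2)*(-18))*b(-2, 5) = (6*(-18))*5 = -108*5 = -540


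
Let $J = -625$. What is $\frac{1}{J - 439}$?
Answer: $- \frac{1}{1064} \approx -0.00093985$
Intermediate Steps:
$\frac{1}{J - 439} = \frac{1}{-625 - 439} = \frac{1}{-1064} = - \frac{1}{1064}$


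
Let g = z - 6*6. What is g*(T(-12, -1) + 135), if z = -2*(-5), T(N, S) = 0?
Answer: -3510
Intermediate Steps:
z = 10
g = -26 (g = 10 - 6*6 = 10 - 36 = -26)
g*(T(-12, -1) + 135) = -26*(0 + 135) = -26*135 = -3510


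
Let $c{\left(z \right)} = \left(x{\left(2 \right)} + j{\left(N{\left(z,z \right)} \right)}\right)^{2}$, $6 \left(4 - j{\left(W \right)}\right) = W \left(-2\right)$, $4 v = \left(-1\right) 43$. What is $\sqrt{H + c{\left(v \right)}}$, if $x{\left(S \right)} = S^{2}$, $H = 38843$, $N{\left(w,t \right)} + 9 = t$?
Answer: $\frac{\sqrt{5593681}}{12} \approx 197.09$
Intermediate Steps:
$N{\left(w,t \right)} = -9 + t$
$v = - \frac{43}{4}$ ($v = \frac{\left(-1\right) 43}{4} = \frac{1}{4} \left(-43\right) = - \frac{43}{4} \approx -10.75$)
$j{\left(W \right)} = 4 + \frac{W}{3}$ ($j{\left(W \right)} = 4 - \frac{W \left(-2\right)}{6} = 4 - \frac{\left(-2\right) W}{6} = 4 + \frac{W}{3}$)
$c{\left(z \right)} = \left(5 + \frac{z}{3}\right)^{2}$ ($c{\left(z \right)} = \left(2^{2} + \left(4 + \frac{-9 + z}{3}\right)\right)^{2} = \left(4 + \left(4 + \left(-3 + \frac{z}{3}\right)\right)\right)^{2} = \left(4 + \left(1 + \frac{z}{3}\right)\right)^{2} = \left(5 + \frac{z}{3}\right)^{2}$)
$\sqrt{H + c{\left(v \right)}} = \sqrt{38843 + \frac{\left(15 - \frac{43}{4}\right)^{2}}{9}} = \sqrt{38843 + \frac{\left(\frac{17}{4}\right)^{2}}{9}} = \sqrt{38843 + \frac{1}{9} \cdot \frac{289}{16}} = \sqrt{38843 + \frac{289}{144}} = \sqrt{\frac{5593681}{144}} = \frac{\sqrt{5593681}}{12}$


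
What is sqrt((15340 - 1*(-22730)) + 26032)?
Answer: sqrt(64102) ≈ 253.18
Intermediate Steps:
sqrt((15340 - 1*(-22730)) + 26032) = sqrt((15340 + 22730) + 26032) = sqrt(38070 + 26032) = sqrt(64102)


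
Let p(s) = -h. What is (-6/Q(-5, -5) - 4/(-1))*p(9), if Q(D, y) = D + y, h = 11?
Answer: -253/5 ≈ -50.600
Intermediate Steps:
p(s) = -11 (p(s) = -1*11 = -11)
(-6/Q(-5, -5) - 4/(-1))*p(9) = (-6/(-5 - 5) - 4/(-1))*(-11) = (-6/(-10) - 4*(-1))*(-11) = (-6*(-⅒) + 4)*(-11) = (⅗ + 4)*(-11) = (23/5)*(-11) = -253/5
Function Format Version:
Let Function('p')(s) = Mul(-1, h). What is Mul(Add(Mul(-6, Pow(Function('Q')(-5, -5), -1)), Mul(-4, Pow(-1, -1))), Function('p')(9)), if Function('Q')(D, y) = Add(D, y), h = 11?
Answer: Rational(-253, 5) ≈ -50.600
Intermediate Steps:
Function('p')(s) = -11 (Function('p')(s) = Mul(-1, 11) = -11)
Mul(Add(Mul(-6, Pow(Function('Q')(-5, -5), -1)), Mul(-4, Pow(-1, -1))), Function('p')(9)) = Mul(Add(Mul(-6, Pow(Add(-5, -5), -1)), Mul(-4, Pow(-1, -1))), -11) = Mul(Add(Mul(-6, Pow(-10, -1)), Mul(-4, -1)), -11) = Mul(Add(Mul(-6, Rational(-1, 10)), 4), -11) = Mul(Add(Rational(3, 5), 4), -11) = Mul(Rational(23, 5), -11) = Rational(-253, 5)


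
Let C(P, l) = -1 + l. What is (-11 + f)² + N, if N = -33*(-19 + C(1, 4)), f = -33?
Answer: 2464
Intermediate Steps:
N = 528 (N = -33*(-19 + (-1 + 4)) = -33*(-19 + 3) = -33*(-16) = 528)
(-11 + f)² + N = (-11 - 33)² + 528 = (-44)² + 528 = 1936 + 528 = 2464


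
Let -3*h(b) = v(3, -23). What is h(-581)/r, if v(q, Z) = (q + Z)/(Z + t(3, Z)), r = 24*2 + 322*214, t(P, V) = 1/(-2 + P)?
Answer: -5/1137774 ≈ -4.3945e-6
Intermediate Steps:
r = 68956 (r = 48 + 68908 = 68956)
v(q, Z) = (Z + q)/(1 + Z) (v(q, Z) = (q + Z)/(Z + 1/(-2 + 3)) = (Z + q)/(Z + 1/1) = (Z + q)/(Z + 1) = (Z + q)/(1 + Z))
h(b) = -10/33 (h(b) = -(-23 + 3)/(3*(1 - 23)) = -(-20)/(3*(-22)) = -(-1)*(-20)/66 = -⅓*10/11 = -10/33)
h(-581)/r = -10/33/68956 = -10/33*1/68956 = -5/1137774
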